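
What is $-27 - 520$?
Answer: $-547$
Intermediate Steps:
$-27 - 520 = -547$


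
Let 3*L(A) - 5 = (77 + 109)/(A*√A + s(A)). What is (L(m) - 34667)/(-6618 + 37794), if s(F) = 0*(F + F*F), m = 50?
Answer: -25999/23382 + 31*√2/7794000 ≈ -1.1119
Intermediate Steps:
s(F) = 0 (s(F) = 0*(F + F²) = 0)
L(A) = 5/3 + 62/A^(3/2) (L(A) = 5/3 + ((77 + 109)/(A*√A + 0))/3 = 5/3 + (186/(A^(3/2) + 0))/3 = 5/3 + (186/(A^(3/2)))/3 = 5/3 + (186/A^(3/2))/3 = 5/3 + 62/A^(3/2))
(L(m) - 34667)/(-6618 + 37794) = ((5/3 + 62/50^(3/2)) - 34667)/(-6618 + 37794) = ((5/3 + 62*(√2/500)) - 34667)/31176 = ((5/3 + 31*√2/250) - 34667)*(1/31176) = (-103996/3 + 31*√2/250)*(1/31176) = -25999/23382 + 31*√2/7794000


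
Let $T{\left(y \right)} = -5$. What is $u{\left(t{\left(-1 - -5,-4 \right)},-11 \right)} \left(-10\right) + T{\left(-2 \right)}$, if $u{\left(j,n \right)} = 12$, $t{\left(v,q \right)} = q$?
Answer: $-125$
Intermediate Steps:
$u{\left(t{\left(-1 - -5,-4 \right)},-11 \right)} \left(-10\right) + T{\left(-2 \right)} = 12 \left(-10\right) - 5 = -120 - 5 = -125$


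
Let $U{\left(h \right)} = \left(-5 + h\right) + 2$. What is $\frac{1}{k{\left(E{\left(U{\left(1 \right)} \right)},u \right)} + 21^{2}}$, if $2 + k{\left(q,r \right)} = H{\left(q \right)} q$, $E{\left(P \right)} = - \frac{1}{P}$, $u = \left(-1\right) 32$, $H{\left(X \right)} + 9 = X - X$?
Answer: $\frac{2}{869} \approx 0.0023015$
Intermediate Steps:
$H{\left(X \right)} = -9$ ($H{\left(X \right)} = -9 + \left(X - X\right) = -9 + 0 = -9$)
$u = -32$
$U{\left(h \right)} = -3 + h$
$k{\left(q,r \right)} = -2 - 9 q$
$\frac{1}{k{\left(E{\left(U{\left(1 \right)} \right)},u \right)} + 21^{2}} = \frac{1}{\left(-2 - 9 \left(- \frac{1}{-3 + 1}\right)\right) + 21^{2}} = \frac{1}{\left(-2 - 9 \left(- \frac{1}{-2}\right)\right) + 441} = \frac{1}{\left(-2 - 9 \left(\left(-1\right) \left(- \frac{1}{2}\right)\right)\right) + 441} = \frac{1}{\left(-2 - \frac{9}{2}\right) + 441} = \frac{1}{- \frac{13}{2} + 441} = \frac{1}{\frac{869}{2}} = \frac{2}{869}$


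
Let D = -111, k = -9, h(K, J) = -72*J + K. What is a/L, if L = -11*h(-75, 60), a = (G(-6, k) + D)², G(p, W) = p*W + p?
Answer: 1323/16115 ≈ 0.082097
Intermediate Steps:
h(K, J) = K - 72*J
G(p, W) = p + W*p (G(p, W) = W*p + p = p + W*p)
a = 3969 (a = (-6*(1 - 9) - 111)² = (-6*(-8) - 111)² = (48 - 111)² = (-63)² = 3969)
L = 48345 (L = -11*(-75 - 72*60) = -11*(-75 - 4320) = -11*(-4395) = 48345)
a/L = 3969/48345 = 3969*(1/48345) = 1323/16115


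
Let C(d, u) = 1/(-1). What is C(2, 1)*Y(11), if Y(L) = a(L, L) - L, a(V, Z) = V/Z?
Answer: 10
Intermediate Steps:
C(d, u) = -1
Y(L) = 1 - L (Y(L) = L/L - L = 1 - L)
C(2, 1)*Y(11) = -(1 - 1*11) = -(1 - 11) = -1*(-10) = 10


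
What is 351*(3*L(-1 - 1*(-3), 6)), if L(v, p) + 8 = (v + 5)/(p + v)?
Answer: -60021/8 ≈ -7502.6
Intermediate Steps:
L(v, p) = -8 + (5 + v)/(p + v) (L(v, p) = -8 + (v + 5)/(p + v) = -8 + (5 + v)/(p + v))
351*(3*L(-1 - 1*(-3), 6)) = 351*(3*((5 - 8*6 - 7*(-1 - 1*(-3)))/(6 + (-1 - 1*(-3))))) = 351*(3*((5 - 48 - 7*(-1 + 3))/(6 + (-1 + 3)))) = 351*(3*((5 - 48 - 7*2)/(6 + 2))) = 351*(3*((5 - 48 - 14)/8)) = 351*(3*((1/8)*(-57))) = 351*(3*(-57/8)) = 351*(-171/8) = -60021/8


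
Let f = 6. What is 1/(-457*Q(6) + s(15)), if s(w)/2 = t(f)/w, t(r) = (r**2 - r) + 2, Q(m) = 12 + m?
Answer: -15/123326 ≈ -0.00012163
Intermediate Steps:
t(r) = 2 + r**2 - r
s(w) = 64/w (s(w) = 2*((2 + 6**2 - 1*6)/w) = 2*((2 + 36 - 6)/w) = 2*(32/w) = 64/w)
1/(-457*Q(6) + s(15)) = 1/(-457*(12 + 6) + 64/15) = 1/(-457*18 + 64*(1/15)) = 1/(-8226 + 64/15) = 1/(-123326/15) = -15/123326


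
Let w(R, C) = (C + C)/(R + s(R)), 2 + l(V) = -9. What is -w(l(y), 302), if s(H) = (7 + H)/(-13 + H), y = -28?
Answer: 3624/65 ≈ 55.754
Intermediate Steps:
l(V) = -11 (l(V) = -2 - 9 = -11)
s(H) = (7 + H)/(-13 + H)
w(R, C) = 2*C/(R + (7 + R)/(-13 + R)) (w(R, C) = (C + C)/(R + (7 + R)/(-13 + R)) = (2*C)/(R + (7 + R)/(-13 + R)) = 2*C/(R + (7 + R)/(-13 + R)))
-w(l(y), 302) = -2*302*(-13 - 11)/(7 - 11 - 11*(-13 - 11)) = -2*302*(-24)/(7 - 11 - 11*(-24)) = -2*302*(-24)/(7 - 11 + 264) = -2*302*(-24)/260 = -1*(-3624/65) = 3624/65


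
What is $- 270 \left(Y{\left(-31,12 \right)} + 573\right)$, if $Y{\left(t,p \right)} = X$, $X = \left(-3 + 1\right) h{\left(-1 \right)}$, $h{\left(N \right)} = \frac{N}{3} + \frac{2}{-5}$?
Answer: $-155106$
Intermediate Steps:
$h{\left(N \right)} = - \frac{2}{5} + \frac{N}{3}$ ($h{\left(N \right)} = N \frac{1}{3} + 2 \left(- \frac{1}{5}\right) = \frac{N}{3} - \frac{2}{5} = - \frac{2}{5} + \frac{N}{3}$)
$X = \frac{22}{15}$ ($X = \left(-3 + 1\right) \left(- \frac{2}{5} + \frac{1}{3} \left(-1\right)\right) = - 2 \left(- \frac{2}{5} - \frac{1}{3}\right) = \left(-2\right) \left(- \frac{11}{15}\right) = \frac{22}{15} \approx 1.4667$)
$Y{\left(t,p \right)} = \frac{22}{15}$
$- 270 \left(Y{\left(-31,12 \right)} + 573\right) = - 270 \left(\frac{22}{15} + 573\right) = \left(-270\right) \frac{8617}{15} = -155106$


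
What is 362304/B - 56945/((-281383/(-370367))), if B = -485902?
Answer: -5124020898246281/68362281233 ≈ -74954.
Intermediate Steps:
362304/B - 56945/((-281383/(-370367))) = 362304/(-485902) - 56945/((-281383/(-370367))) = 362304*(-1/485902) - 56945/((-281383*(-1/370367))) = -181152/242951 - 56945/281383/370367 = -181152/242951 - 56945*370367/281383 = -181152/242951 - 21090548815/281383 = -5124020898246281/68362281233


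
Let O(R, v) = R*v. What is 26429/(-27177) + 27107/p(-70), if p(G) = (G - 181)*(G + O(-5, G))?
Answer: -2594117059/1909999560 ≈ -1.3582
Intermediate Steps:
p(G) = -4*G*(-181 + G) (p(G) = (G - 181)*(G - 5*G) = (-181 + G)*(-4*G) = -4*G*(-181 + G))
26429/(-27177) + 27107/p(-70) = 26429/(-27177) + 27107/((4*(-70)*(181 - 1*(-70)))) = 26429*(-1/27177) + 27107/((4*(-70)*(181 + 70))) = -26429/27177 + 27107/((4*(-70)*251)) = -26429/27177 + 27107/(-70280) = -26429/27177 + 27107*(-1/70280) = -26429/27177 - 27107/70280 = -2594117059/1909999560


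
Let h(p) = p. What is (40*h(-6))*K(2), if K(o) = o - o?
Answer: 0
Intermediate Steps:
K(o) = 0
(40*h(-6))*K(2) = (40*(-6))*0 = -240*0 = 0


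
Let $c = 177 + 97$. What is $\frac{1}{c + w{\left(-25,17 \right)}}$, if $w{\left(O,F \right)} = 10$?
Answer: $\frac{1}{284} \approx 0.0035211$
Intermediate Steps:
$c = 274$
$\frac{1}{c + w{\left(-25,17 \right)}} = \frac{1}{274 + 10} = \frac{1}{284}$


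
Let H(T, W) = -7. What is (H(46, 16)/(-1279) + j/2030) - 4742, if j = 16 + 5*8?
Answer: -879421479/185455 ≈ -4742.0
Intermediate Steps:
j = 56 (j = 16 + 40 = 56)
(H(46, 16)/(-1279) + j/2030) - 4742 = (-7/(-1279) + 56/2030) - 4742 = (-7*(-1/1279) + 56*(1/2030)) - 4742 = (7/1279 + 4/145) - 4742 = 6131/185455 - 4742 = -879421479/185455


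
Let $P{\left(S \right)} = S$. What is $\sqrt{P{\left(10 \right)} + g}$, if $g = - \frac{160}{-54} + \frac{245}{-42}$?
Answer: $\frac{\sqrt{2310}}{18} \approx 2.6701$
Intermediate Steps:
$g = - \frac{155}{54}$ ($g = \left(-160\right) \left(- \frac{1}{54}\right) + 245 \left(- \frac{1}{42}\right) = \frac{80}{27} - \frac{35}{6} = - \frac{155}{54} \approx -2.8704$)
$\sqrt{P{\left(10 \right)} + g} = \sqrt{10 - \frac{155}{54}} = \sqrt{\frac{385}{54}} = \frac{\sqrt{2310}}{18}$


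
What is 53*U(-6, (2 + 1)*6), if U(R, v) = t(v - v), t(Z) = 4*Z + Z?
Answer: 0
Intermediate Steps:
t(Z) = 5*Z
U(R, v) = 0 (U(R, v) = 5*(v - v) = 5*0 = 0)
53*U(-6, (2 + 1)*6) = 53*0 = 0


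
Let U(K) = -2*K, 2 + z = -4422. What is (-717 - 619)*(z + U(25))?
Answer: 5977264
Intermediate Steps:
z = -4424 (z = -2 - 4422 = -4424)
(-717 - 619)*(z + U(25)) = (-717 - 619)*(-4424 - 2*25) = -1336*(-4424 - 50) = -1336*(-4474) = 5977264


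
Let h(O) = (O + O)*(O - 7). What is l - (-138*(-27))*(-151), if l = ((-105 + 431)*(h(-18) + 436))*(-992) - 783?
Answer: -431489869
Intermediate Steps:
h(O) = 2*O*(-7 + O) (h(O) = (2*O)*(-7 + O) = 2*O*(-7 + O))
l = -432052495 (l = ((-105 + 431)*(2*(-18)*(-7 - 18) + 436))*(-992) - 783 = (326*(2*(-18)*(-25) + 436))*(-992) - 783 = (326*(900 + 436))*(-992) - 783 = (326*1336)*(-992) - 783 = 435536*(-992) - 783 = -432051712 - 783 = -432052495)
l - (-138*(-27))*(-151) = -432052495 - (-138*(-27))*(-151) = -432052495 - 3726*(-151) = -432052495 - 1*(-562626) = -432052495 + 562626 = -431489869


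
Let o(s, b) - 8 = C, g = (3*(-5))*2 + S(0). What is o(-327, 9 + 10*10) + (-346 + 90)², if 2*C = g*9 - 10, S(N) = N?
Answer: 65404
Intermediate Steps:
g = -30 (g = (3*(-5))*2 + 0 = -15*2 + 0 = -30 + 0 = -30)
C = -140 (C = (-30*9 - 10)/2 = (-270 - 10)/2 = (½)*(-280) = -140)
o(s, b) = -132 (o(s, b) = 8 - 140 = -132)
o(-327, 9 + 10*10) + (-346 + 90)² = -132 + (-346 + 90)² = -132 + (-256)² = -132 + 65536 = 65404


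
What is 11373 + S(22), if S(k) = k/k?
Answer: 11374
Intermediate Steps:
S(k) = 1
11373 + S(22) = 11373 + 1 = 11374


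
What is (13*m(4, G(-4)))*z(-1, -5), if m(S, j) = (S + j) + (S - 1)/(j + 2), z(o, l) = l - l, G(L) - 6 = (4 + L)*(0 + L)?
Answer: 0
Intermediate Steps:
G(L) = 6 + L*(4 + L) (G(L) = 6 + (4 + L)*(0 + L) = 6 + (4 + L)*L = 6 + L*(4 + L))
z(o, l) = 0
m(S, j) = S + j + (-1 + S)/(2 + j) (m(S, j) = (S + j) + (-1 + S)/(2 + j) = S + j + (-1 + S)/(2 + j))
(13*m(4, G(-4)))*z(-1, -5) = (13*((-1 + (6 + (-4)² + 4*(-4))² + 2*(6 + (-4)² + 4*(-4)) + 3*4 + 4*(6 + (-4)² + 4*(-4)))/(2 + (6 + (-4)² + 4*(-4)))))*0 = (13*((-1 + (6 + 16 - 16)² + 2*(6 + 16 - 16) + 12 + 4*(6 + 16 - 16))/(2 + (6 + 16 - 16))))*0 = (13*((-1 + 6² + 2*6 + 12 + 4*6)/(2 + 6)))*0 = (13*((-1 + 36 + 12 + 12 + 24)/8))*0 = (13*((⅛)*83))*0 = (13*(83/8))*0 = (1079/8)*0 = 0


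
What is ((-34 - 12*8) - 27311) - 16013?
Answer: -43454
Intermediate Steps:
((-34 - 12*8) - 27311) - 16013 = ((-34 - 96) - 27311) - 16013 = (-130 - 27311) - 16013 = -27441 - 16013 = -43454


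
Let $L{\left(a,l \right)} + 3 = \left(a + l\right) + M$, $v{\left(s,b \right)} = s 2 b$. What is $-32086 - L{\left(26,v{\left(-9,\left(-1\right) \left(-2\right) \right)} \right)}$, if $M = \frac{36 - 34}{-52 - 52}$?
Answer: $- \frac{1667795}{52} \approx -32073.0$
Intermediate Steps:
$M = - \frac{1}{52}$ ($M = \frac{2}{-104} = 2 \left(- \frac{1}{104}\right) = - \frac{1}{52} \approx -0.019231$)
$v{\left(s,b \right)} = 2 b s$ ($v{\left(s,b \right)} = 2 s b = 2 b s$)
$L{\left(a,l \right)} = - \frac{157}{52} + a + l$ ($L{\left(a,l \right)} = -3 - \left(\frac{1}{52} - a - l\right) = -3 + \left(- \frac{1}{52} + a + l\right) = - \frac{157}{52} + a + l$)
$-32086 - L{\left(26,v{\left(-9,\left(-1\right) \left(-2\right) \right)} \right)} = -32086 - \left(- \frac{157}{52} + 26 + 2 \left(\left(-1\right) \left(-2\right)\right) \left(-9\right)\right) = -32086 - \left(- \frac{157}{52} + 26 + 2 \cdot 2 \left(-9\right)\right) = -32086 - \left(- \frac{157}{52} + 26 - 36\right) = -32086 - - \frac{677}{52} = -32086 + \frac{677}{52} = - \frac{1667795}{52}$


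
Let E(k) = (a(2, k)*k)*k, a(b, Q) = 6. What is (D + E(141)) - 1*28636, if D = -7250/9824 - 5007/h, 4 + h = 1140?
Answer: 7903143569/87188 ≈ 90645.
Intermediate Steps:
h = 1136 (h = -4 + 1140 = 1136)
D = -448631/87188 (D = -7250/9824 - 5007/1136 = -7250*1/9824 - 5007*1/1136 = -3625/4912 - 5007/1136 = -448631/87188 ≈ -5.1456)
E(k) = 6*k² (E(k) = (6*k)*k = 6*k²)
(D + E(141)) - 1*28636 = (-448631/87188 + 6*141²) - 1*28636 = (-448631/87188 + 6*19881) - 28636 = (-448631/87188 + 119286) - 28636 = 10399859137/87188 - 28636 = 7903143569/87188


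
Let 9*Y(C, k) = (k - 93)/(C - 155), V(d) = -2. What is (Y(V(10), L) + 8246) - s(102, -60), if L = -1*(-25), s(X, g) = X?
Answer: 11507540/1413 ≈ 8144.0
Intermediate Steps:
L = 25
Y(C, k) = (-93 + k)/(9*(-155 + C)) (Y(C, k) = ((k - 93)/(C - 155))/9 = ((-93 + k)/(-155 + C))/9 = (-93 + k)/(9*(-155 + C)))
(Y(V(10), L) + 8246) - s(102, -60) = ((-93 + 25)/(9*(-155 - 2)) + 8246) - 1*102 = ((⅑)*(-68)/(-157) + 8246) - 102 = ((⅑)*(-1/157)*(-68) + 8246) - 102 = (68/1413 + 8246) - 102 = 11651666/1413 - 102 = 11507540/1413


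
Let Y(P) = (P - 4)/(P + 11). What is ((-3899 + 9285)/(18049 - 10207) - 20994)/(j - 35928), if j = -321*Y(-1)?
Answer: 164629562/280488735 ≈ 0.58694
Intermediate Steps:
Y(P) = (-4 + P)/(11 + P)
j = 321/2 (j = -321*(-4 - 1)/(11 - 1) = -321*(-5)/10 = -321*(-1/2) = 321/2 ≈ 160.50)
((-3899 + 9285)/(18049 - 10207) - 20994)/(j - 35928) = ((-3899 + 9285)/(18049 - 10207) - 20994)/(321/2 - 35928) = (5386/7842 - 20994)/(-71535/2) = (5386*(1/7842) - 20994)*(-2/71535) = (2693/3921 - 20994)*(-2/71535) = -82314781/3921*(-2/71535) = 164629562/280488735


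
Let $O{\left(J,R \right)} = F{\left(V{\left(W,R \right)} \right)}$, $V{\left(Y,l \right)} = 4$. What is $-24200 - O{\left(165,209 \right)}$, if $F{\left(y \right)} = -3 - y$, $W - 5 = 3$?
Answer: $-24193$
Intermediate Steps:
$W = 8$ ($W = 5 + 3 = 8$)
$O{\left(J,R \right)} = -7$ ($O{\left(J,R \right)} = -3 - 4 = -7$)
$-24200 - O{\left(165,209 \right)} = -24200 - -7 = -24200 + 7 = -24193$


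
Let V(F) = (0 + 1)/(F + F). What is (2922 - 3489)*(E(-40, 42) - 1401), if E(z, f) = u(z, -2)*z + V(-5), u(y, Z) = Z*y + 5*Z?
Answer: 23820237/10 ≈ 2.3820e+6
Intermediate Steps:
u(y, Z) = 5*Z + Z*y
V(F) = 1/(2*F)
E(z, f) = -⅒ + z*(-10 - 2*z) (E(z, f) = (-2*(5 + z))*z + (½)/(-5) = (-10 - 2*z)*z + (½)*(-⅕) = z*(-10 - 2*z) - ⅒ = -⅒ + z*(-10 - 2*z))
(2922 - 3489)*(E(-40, 42) - 1401) = (2922 - 3489)*((-⅒ - 2*(-40)*(5 - 40)) - 1401) = -567*((-⅒ - 2*(-40)*(-35)) - 1401) = -567*((-⅒ - 2800) - 1401) = -567*(-28001/10 - 1401) = -567*(-42011/10) = 23820237/10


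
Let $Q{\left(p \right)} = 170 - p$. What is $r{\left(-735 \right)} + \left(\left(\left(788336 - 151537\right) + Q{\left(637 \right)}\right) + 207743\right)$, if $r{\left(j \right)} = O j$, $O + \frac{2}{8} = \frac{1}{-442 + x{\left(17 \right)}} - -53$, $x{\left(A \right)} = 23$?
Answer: $\frac{1349692025}{1676} \approx 8.0531 \cdot 10^{5}$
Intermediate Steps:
$O = \frac{88405}{1676}$ ($O = - \frac{1}{4} + \left(\frac{1}{-442 + 23} - -53\right) = - \frac{1}{4} + \left(\frac{1}{-419} + 53\right) = - \frac{1}{4} + \left(- \frac{1}{419} + 53\right) = - \frac{1}{4} + \frac{22206}{419} = \frac{88405}{1676} \approx 52.748$)
$r{\left(j \right)} = \frac{88405 j}{1676}$
$r{\left(-735 \right)} + \left(\left(\left(788336 - 151537\right) + Q{\left(637 \right)}\right) + 207743\right) = \frac{88405}{1676} \left(-735\right) + \left(\left(\left(788336 - 151537\right) + \left(170 - 637\right)\right) + 207743\right) = - \frac{64977675}{1676} + \left(\left(636799 + \left(170 - 637\right)\right) + 207743\right) = - \frac{64977675}{1676} + \left(\left(636799 - 467\right) + 207743\right) = - \frac{64977675}{1676} + \left(636332 + 207743\right) = - \frac{64977675}{1676} + 844075 = \frac{1349692025}{1676}$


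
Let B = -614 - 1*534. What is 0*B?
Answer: 0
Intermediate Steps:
B = -1148 (B = -614 - 534 = -1148)
0*B = 0*(-1148) = 0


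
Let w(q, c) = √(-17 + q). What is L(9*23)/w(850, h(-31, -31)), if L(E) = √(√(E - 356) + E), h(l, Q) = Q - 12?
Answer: √(3519 + 17*I*√149)/119 ≈ 0.49871 + 0.014692*I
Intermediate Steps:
h(l, Q) = -12 + Q
L(E) = √(E + √(-356 + E)) (L(E) = √(√(-356 + E) + E) = √(E + √(-356 + E)))
L(9*23)/w(850, h(-31, -31)) = √(9*23 + √(-356 + 9*23))/(√(-17 + 850)) = √(207 + √(-356 + 207))/(√833) = √(207 + √(-149))/((7*√17)) = √(207 + I*√149)*(√17/119) = √17*√(207 + I*√149)/119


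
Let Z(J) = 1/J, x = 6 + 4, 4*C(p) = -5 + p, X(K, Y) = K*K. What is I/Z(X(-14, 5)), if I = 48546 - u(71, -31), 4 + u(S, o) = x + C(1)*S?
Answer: 9527756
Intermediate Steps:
X(K, Y) = K²
C(p) = -5/4 + p/4 (C(p) = (-5 + p)/4 = -5/4 + p/4)
x = 10
u(S, o) = 6 - S (u(S, o) = -4 + (10 + (-5/4 + (¼)*1)*S) = -4 + (10 + (-5/4 + ¼)*S) = -4 + (10 - S) = 6 - S)
I = 48611 (I = 48546 - (6 - 1*71) = 48546 - (6 - 71) = 48546 - 1*(-65) = 48546 + 65 = 48611)
I/Z(X(-14, 5)) = 48611/(1/((-14)²)) = 48611/(1/196) = 48611*196 = 9527756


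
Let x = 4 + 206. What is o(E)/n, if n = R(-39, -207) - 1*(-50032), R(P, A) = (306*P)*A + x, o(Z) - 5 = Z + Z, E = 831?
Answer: 1667/2520580 ≈ 0.00066136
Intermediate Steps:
x = 210
o(Z) = 5 + 2*Z (o(Z) = 5 + (Z + Z) = 5 + 2*Z)
R(P, A) = 210 + 306*A*P (R(P, A) = (306*P)*A + 210 = 306*A*P + 210 = 210 + 306*A*P)
n = 2520580 (n = (210 + 306*(-207)*(-39)) - 1*(-50032) = (210 + 2470338) + 50032 = 2470548 + 50032 = 2520580)
o(E)/n = (5 + 2*831)/2520580 = (5 + 1662)*(1/2520580) = 1667*(1/2520580) = 1667/2520580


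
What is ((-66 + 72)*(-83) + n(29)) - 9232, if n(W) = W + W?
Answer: -9672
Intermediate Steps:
n(W) = 2*W
((-66 + 72)*(-83) + n(29)) - 9232 = ((-66 + 72)*(-83) + 2*29) - 9232 = (6*(-83) + 58) - 9232 = (-498 + 58) - 9232 = -440 - 9232 = -9672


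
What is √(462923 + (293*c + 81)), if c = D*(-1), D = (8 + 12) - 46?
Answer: √470622 ≈ 686.02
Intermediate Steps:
D = -26 (D = 20 - 46 = -26)
c = 26 (c = -26*(-1) = 26)
√(462923 + (293*c + 81)) = √(462923 + (293*26 + 81)) = √(462923 + (7618 + 81)) = √(462923 + 7699) = √470622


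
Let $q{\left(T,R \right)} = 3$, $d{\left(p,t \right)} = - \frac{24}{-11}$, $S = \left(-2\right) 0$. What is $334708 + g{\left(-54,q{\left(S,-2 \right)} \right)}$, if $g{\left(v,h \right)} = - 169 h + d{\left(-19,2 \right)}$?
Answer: $\frac{3676235}{11} \approx 3.342 \cdot 10^{5}$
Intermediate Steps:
$S = 0$
$d{\left(p,t \right)} = \frac{24}{11}$ ($d{\left(p,t \right)} = \left(-24\right) \left(- \frac{1}{11}\right) = \frac{24}{11}$)
$g{\left(v,h \right)} = \frac{24}{11} - 169 h$ ($g{\left(v,h \right)} = - 169 h + \frac{24}{11} = \frac{24}{11} - 169 h$)
$334708 + g{\left(-54,q{\left(S,-2 \right)} \right)} = 334708 + \left(\frac{24}{11} - 507\right) = 334708 - \frac{5553}{11} = \frac{3676235}{11}$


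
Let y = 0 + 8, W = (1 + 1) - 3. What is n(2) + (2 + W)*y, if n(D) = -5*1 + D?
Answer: 5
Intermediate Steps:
n(D) = -5 + D
W = -1 (W = 2 - 3 = -1)
y = 8
n(2) + (2 + W)*y = (-5 + 2) + (2 - 1)*8 = -3 + 1*8 = -3 + 8 = 5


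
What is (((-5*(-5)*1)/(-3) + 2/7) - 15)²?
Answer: 234256/441 ≈ 531.19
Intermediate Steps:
(((-5*(-5)*1)/(-3) + 2/7) - 15)² = (((25*1)*(-⅓) + 2*(⅐)) - 15)² = ((25*(-⅓) + 2/7) - 15)² = ((-25/3 + 2/7) - 15)² = (-169/21 - 15)² = (-484/21)² = 234256/441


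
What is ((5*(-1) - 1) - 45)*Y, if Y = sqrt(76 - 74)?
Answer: -51*sqrt(2) ≈ -72.125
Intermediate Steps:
Y = sqrt(2) ≈ 1.4142
((5*(-1) - 1) - 45)*Y = ((5*(-1) - 1) - 45)*sqrt(2) = ((-5 - 1) - 45)*sqrt(2) = (-6 - 45)*sqrt(2) = -51*sqrt(2)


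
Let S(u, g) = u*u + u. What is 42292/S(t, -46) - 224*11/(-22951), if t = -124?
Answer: 252056155/87512163 ≈ 2.8802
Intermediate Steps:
S(u, g) = u + u² (S(u, g) = u² + u = u + u²)
42292/S(t, -46) - 224*11/(-22951) = 42292/((-124*(1 - 124))) - 224*11/(-22951) = 42292/((-124*(-123))) - 2464*(-1/22951) = 42292/15252 + 2464/22951 = 42292*(1/15252) + 2464/22951 = 10573/3813 + 2464/22951 = 252056155/87512163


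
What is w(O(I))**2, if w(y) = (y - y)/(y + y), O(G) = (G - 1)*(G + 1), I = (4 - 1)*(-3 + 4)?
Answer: 0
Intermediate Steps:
I = 3 (I = 3*1 = 3)
O(G) = (1 + G)*(-1 + G) (O(G) = (-1 + G)*(1 + G) = (1 + G)*(-1 + G))
w(y) = 0 (w(y) = 0/((2*y)) = 0*(1/(2*y)) = 0)
w(O(I))**2 = 0**2 = 0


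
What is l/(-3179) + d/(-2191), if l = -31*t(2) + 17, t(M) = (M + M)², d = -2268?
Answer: 1179923/995027 ≈ 1.1858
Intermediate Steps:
t(M) = 4*M² (t(M) = (2*M)² = 4*M²)
l = -479 (l = -124*2² + 17 = -124*4 + 17 = -31*16 + 17 = -496 + 17 = -479)
l/(-3179) + d/(-2191) = -479/(-3179) - 2268/(-2191) = -479*(-1/3179) - 2268*(-1/2191) = 479/3179 + 324/313 = 1179923/995027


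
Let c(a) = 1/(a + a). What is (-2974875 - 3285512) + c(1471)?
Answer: -18418058553/2942 ≈ -6.2604e+6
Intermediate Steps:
c(a) = 1/(2*a)
(-2974875 - 3285512) + c(1471) = (-2974875 - 3285512) + (½)/1471 = -6260387 + (½)*(1/1471) = -6260387 + 1/2942 = -18418058553/2942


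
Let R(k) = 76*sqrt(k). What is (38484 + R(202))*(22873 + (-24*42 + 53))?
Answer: 843492312 + 1665768*sqrt(202) ≈ 8.6717e+8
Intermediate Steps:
(38484 + R(202))*(22873 + (-24*42 + 53)) = (38484 + 76*sqrt(202))*(22873 + (-24*42 + 53)) = (38484 + 76*sqrt(202))*(22873 + (-1008 + 53)) = (38484 + 76*sqrt(202))*(22873 - 955) = (38484 + 76*sqrt(202))*21918 = 843492312 + 1665768*sqrt(202)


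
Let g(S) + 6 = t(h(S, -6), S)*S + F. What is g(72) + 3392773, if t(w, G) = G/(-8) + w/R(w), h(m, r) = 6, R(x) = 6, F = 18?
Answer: 3392209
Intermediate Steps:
t(w, G) = -G/8 + w/6 (t(w, G) = G/(-8) + w/6 = G*(-1/8) + w*(1/6) = -G/8 + w/6)
g(S) = 12 + S*(1 - S/8) (g(S) = -6 + ((-S/8 + (1/6)*6)*S + 18) = -6 + ((-S/8 + 1)*S + 18) = -6 + ((1 - S/8)*S + 18) = -6 + (S*(1 - S/8) + 18) = -6 + (18 + S*(1 - S/8)) = 12 + S*(1 - S/8))
g(72) + 3392773 = (12 - 1/8*72*(-8 + 72)) + 3392773 = (12 - 1/8*72*64) + 3392773 = (12 - 576) + 3392773 = -564 + 3392773 = 3392209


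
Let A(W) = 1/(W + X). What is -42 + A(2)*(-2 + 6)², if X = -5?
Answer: -142/3 ≈ -47.333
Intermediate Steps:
A(W) = 1/(-5 + W) (A(W) = 1/(W - 5) = 1/(-5 + W))
-42 + A(2)*(-2 + 6)² = -42 + (-2 + 6)²/(-5 + 2) = -42 + 4²/(-3) = -42 - ⅓*16 = -42 - 16/3 = -142/3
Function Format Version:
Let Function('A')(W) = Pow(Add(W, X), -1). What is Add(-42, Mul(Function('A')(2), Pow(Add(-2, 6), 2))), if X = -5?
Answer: Rational(-142, 3) ≈ -47.333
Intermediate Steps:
Function('A')(W) = Pow(Add(-5, W), -1) (Function('A')(W) = Pow(Add(W, -5), -1) = Pow(Add(-5, W), -1))
Add(-42, Mul(Function('A')(2), Pow(Add(-2, 6), 2))) = Add(-42, Mul(Pow(Add(-5, 2), -1), Pow(Add(-2, 6), 2))) = Add(-42, Mul(Pow(-3, -1), Pow(4, 2))) = Add(-42, Mul(Rational(-1, 3), 16)) = Add(-42, Rational(-16, 3)) = Rational(-142, 3)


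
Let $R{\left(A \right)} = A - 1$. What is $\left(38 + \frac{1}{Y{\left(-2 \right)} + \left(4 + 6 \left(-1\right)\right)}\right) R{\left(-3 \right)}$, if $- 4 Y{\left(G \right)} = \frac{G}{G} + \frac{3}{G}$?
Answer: $- \frac{2248}{15} \approx -149.87$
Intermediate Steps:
$Y{\left(G \right)} = - \frac{1}{4} - \frac{3}{4 G}$ ($Y{\left(G \right)} = - \frac{\frac{G}{G} + \frac{3}{G}}{4} = - \frac{1 + \frac{3}{G}}{4} = - \frac{1}{4} - \frac{3}{4 G}$)
$R{\left(A \right)} = -1 + A$
$\left(38 + \frac{1}{Y{\left(-2 \right)} + \left(4 + 6 \left(-1\right)\right)}\right) R{\left(-3 \right)} = \left(38 + \frac{1}{\frac{-3 - -2}{4 \left(-2\right)} + \left(4 + 6 \left(-1\right)\right)}\right) \left(-1 - 3\right) = \left(38 + \frac{1}{\frac{1}{4} \left(- \frac{1}{2}\right) \left(-3 + 2\right) + \left(4 - 6\right)}\right) \left(-4\right) = \left(38 + \frac{1}{\frac{1}{4} \left(- \frac{1}{2}\right) \left(-1\right) - 2}\right) \left(-4\right) = \left(38 + \frac{1}{\frac{1}{8} - 2}\right) \left(-4\right) = \left(38 + \frac{1}{- \frac{15}{8}}\right) \left(-4\right) = \left(38 - \frac{8}{15}\right) \left(-4\right) = \frac{562}{15} \left(-4\right) = - \frac{2248}{15}$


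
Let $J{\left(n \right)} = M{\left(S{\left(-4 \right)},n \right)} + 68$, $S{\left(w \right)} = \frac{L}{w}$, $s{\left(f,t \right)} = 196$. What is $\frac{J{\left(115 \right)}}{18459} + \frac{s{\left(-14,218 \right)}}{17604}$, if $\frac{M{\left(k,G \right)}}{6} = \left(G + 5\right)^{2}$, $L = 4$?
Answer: $\frac{42383351}{9026451} \approx 4.6955$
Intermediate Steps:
$S{\left(w \right)} = \frac{4}{w}$
$M{\left(k,G \right)} = 6 \left(5 + G\right)^{2}$ ($M{\left(k,G \right)} = 6 \left(G + 5\right)^{2} = 6 \left(5 + G\right)^{2}$)
$J{\left(n \right)} = 68 + 6 \left(5 + n\right)^{2}$ ($J{\left(n \right)} = 6 \left(5 + n\right)^{2} + 68 = 68 + 6 \left(5 + n\right)^{2}$)
$\frac{J{\left(115 \right)}}{18459} + \frac{s{\left(-14,218 \right)}}{17604} = \frac{68 + 6 \left(5 + 115\right)^{2}}{18459} + \frac{196}{17604} = \left(68 + 6 \cdot 120^{2}\right) \frac{1}{18459} + 196 \cdot \frac{1}{17604} = \left(68 + 6 \cdot 14400\right) \frac{1}{18459} + \frac{49}{4401} = \left(68 + 86400\right) \frac{1}{18459} + \frac{49}{4401} = 86468 \cdot \frac{1}{18459} + \frac{49}{4401} = \frac{86468}{18459} + \frac{49}{4401} = \frac{42383351}{9026451}$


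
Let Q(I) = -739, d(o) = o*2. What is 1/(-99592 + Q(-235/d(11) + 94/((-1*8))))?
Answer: -1/100331 ≈ -9.9670e-6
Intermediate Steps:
d(o) = 2*o
1/(-99592 + Q(-235/d(11) + 94/((-1*8)))) = 1/(-99592 - 739) = 1/(-100331) = -1/100331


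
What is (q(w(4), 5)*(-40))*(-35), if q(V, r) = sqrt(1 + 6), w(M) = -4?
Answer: 1400*sqrt(7) ≈ 3704.1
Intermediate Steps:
q(V, r) = sqrt(7)
(q(w(4), 5)*(-40))*(-35) = (sqrt(7)*(-40))*(-35) = -40*sqrt(7)*(-35) = 1400*sqrt(7)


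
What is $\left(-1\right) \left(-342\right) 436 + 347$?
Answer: $149459$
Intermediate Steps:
$\left(-1\right) \left(-342\right) 436 + 347 = 342 \cdot 436 + 347 = 149112 + 347 = 149459$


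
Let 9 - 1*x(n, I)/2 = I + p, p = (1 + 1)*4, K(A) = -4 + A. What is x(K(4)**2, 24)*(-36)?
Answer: 1656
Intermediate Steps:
p = 8 (p = 2*4 = 8)
x(n, I) = 2 - 2*I (x(n, I) = 18 - 2*(I + 8) = 18 - 2*(8 + I) = 18 + (-16 - 2*I) = 2 - 2*I)
x(K(4)**2, 24)*(-36) = (2 - 2*24)*(-36) = (2 - 48)*(-36) = -46*(-36) = 1656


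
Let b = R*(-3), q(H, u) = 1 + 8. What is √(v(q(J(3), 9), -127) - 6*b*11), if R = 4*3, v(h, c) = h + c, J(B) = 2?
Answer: √2258 ≈ 47.518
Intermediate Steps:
q(H, u) = 9
v(h, c) = c + h
R = 12
b = -36 (b = 12*(-3) = -36)
√(v(q(J(3), 9), -127) - 6*b*11) = √((-127 + 9) - 6*(-36)*11) = √(-118 + 216*11) = √(-118 + 2376) = √2258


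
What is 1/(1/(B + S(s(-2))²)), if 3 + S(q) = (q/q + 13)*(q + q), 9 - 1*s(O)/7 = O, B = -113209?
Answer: 4522200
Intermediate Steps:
s(O) = 63 - 7*O
S(q) = -3 + 28*q (S(q) = -3 + (q/q + 13)*(q + q) = -3 + (1 + 13)*(2*q) = -3 + 14*(2*q) = -3 + 28*q)
1/(1/(B + S(s(-2))²)) = 1/(1/(-113209 + (-3 + 28*(63 - 7*(-2)))²)) = 1/(1/(-113209 + (-3 + 28*(63 + 14))²)) = 1/(1/(-113209 + (-3 + 28*77)²)) = 1/(1/(-113209 + (-3 + 2156)²)) = 1/(1/(-113209 + 2153²)) = 1/(1/(-113209 + 4635409)) = 1/(1/4522200) = 4522200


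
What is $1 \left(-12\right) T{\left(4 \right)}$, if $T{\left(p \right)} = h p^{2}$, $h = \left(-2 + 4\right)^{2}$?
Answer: $-768$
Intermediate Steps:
$h = 4$ ($h = 2^{2} = 4$)
$T{\left(p \right)} = 4 p^{2}$
$1 \left(-12\right) T{\left(4 \right)} = 1 \left(-12\right) 4 \cdot 4^{2} = - 12 \cdot 4 \cdot 16 = \left(-12\right) 64 = -768$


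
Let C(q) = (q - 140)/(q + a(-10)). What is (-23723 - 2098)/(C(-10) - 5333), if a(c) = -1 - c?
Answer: 25821/5183 ≈ 4.9819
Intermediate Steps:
C(q) = (-140 + q)/(9 + q) (C(q) = (q - 140)/(q + (-1 - 1*(-10))) = (-140 + q)/(q + (-1 + 10)) = (-140 + q)/(q + 9) = (-140 + q)/(9 + q))
(-23723 - 2098)/(C(-10) - 5333) = (-23723 - 2098)/((-140 - 10)/(9 - 10) - 5333) = -25821/(-150/(-1) - 5333) = -25821/(-1*(-150) - 5333) = -25821/(150 - 5333) = -25821/(-5183) = -25821*(-1/5183) = 25821/5183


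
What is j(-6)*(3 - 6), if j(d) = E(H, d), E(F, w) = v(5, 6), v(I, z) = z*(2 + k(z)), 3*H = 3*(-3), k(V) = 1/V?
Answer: -39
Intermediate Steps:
H = -3 (H = (3*(-3))/3 = (⅓)*(-9) = -3)
v(I, z) = z*(2 + 1/z)
E(F, w) = 13 (E(F, w) = 1 + 2*6 = 1 + 12 = 13)
j(d) = 13
j(-6)*(3 - 6) = 13*(3 - 6) = 13*(-3) = -39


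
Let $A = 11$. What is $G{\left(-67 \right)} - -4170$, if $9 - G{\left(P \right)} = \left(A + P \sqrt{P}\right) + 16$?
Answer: $4152 + 67 i \sqrt{67} \approx 4152.0 + 548.42 i$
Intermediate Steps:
$G{\left(P \right)} = -18 - P^{\frac{3}{2}}$ ($G{\left(P \right)} = 9 - \left(\left(11 + P \sqrt{P}\right) + 16\right) = 9 - \left(\left(11 + P^{\frac{3}{2}}\right) + 16\right) = 9 - \left(27 + P^{\frac{3}{2}}\right) = -18 - P^{\frac{3}{2}}$)
$G{\left(-67 \right)} - -4170 = \left(-18 - \left(-67\right)^{\frac{3}{2}}\right) - -4170 = \left(-18 - - 67 i \sqrt{67}\right) + 4170 = \left(-18 + 67 i \sqrt{67}\right) + 4170 = 4152 + 67 i \sqrt{67}$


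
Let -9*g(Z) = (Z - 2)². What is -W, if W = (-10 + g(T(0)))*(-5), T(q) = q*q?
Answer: -470/9 ≈ -52.222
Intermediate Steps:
T(q) = q²
g(Z) = -(-2 + Z)²/9 (g(Z) = -(Z - 2)²/9 = -(-2 + Z)²/9)
W = 470/9 (W = (-10 - (-2 + 0²)²/9)*(-5) = (-10 - (-2 + 0)²/9)*(-5) = (-10 - ⅑*(-2)²)*(-5) = (-10 - ⅑*4)*(-5) = (-10 - 4/9)*(-5) = -94/9*(-5) = 470/9 ≈ 52.222)
-W = -1*470/9 = -470/9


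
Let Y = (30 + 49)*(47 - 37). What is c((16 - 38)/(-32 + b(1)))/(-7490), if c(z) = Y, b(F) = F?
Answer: -79/749 ≈ -0.10547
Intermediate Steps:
Y = 790 (Y = 79*10 = 790)
c(z) = 790
c((16 - 38)/(-32 + b(1)))/(-7490) = 790/(-7490) = 790*(-1/7490) = -79/749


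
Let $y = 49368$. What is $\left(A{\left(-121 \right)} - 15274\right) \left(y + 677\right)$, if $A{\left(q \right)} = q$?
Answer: $-770442775$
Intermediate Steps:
$\left(A{\left(-121 \right)} - 15274\right) \left(y + 677\right) = \left(-121 - 15274\right) \left(49368 + 677\right) = \left(-15395\right) 50045 = -770442775$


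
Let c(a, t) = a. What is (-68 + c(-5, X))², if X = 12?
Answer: 5329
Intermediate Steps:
(-68 + c(-5, X))² = (-68 - 5)² = (-73)² = 5329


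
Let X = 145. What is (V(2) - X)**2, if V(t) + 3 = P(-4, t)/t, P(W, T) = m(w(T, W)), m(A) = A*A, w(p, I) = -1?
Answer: 87025/4 ≈ 21756.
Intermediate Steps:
m(A) = A**2
P(W, T) = 1 (P(W, T) = (-1)**2 = 1)
V(t) = -3 + 1/t
(V(2) - X)**2 = ((-3 + 1/2) - 1*145)**2 = ((-3 + 1/2) - 145)**2 = (-5/2 - 145)**2 = (-295/2)**2 = 87025/4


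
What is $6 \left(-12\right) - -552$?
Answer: $480$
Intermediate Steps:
$6 \left(-12\right) - -552 = -72 + 552 = 480$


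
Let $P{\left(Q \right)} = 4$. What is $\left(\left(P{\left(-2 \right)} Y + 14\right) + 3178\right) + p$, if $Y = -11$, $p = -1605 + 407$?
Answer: $1950$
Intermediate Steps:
$p = -1198$
$\left(\left(P{\left(-2 \right)} Y + 14\right) + 3178\right) + p = \left(\left(4 \left(-11\right) + 14\right) + 3178\right) - 1198 = \left(\left(-44 + 14\right) + 3178\right) - 1198 = \left(-30 + 3178\right) - 1198 = 3148 - 1198 = 1950$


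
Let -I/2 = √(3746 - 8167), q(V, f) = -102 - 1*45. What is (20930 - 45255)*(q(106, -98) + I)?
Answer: 3575775 + 48650*I*√4421 ≈ 3.5758e+6 + 3.2348e+6*I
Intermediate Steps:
q(V, f) = -147 (q(V, f) = -102 - 45 = -147)
I = -2*I*√4421 (I = -2*√(3746 - 8167) = -2*I*√4421 ≈ -132.98*I)
(20930 - 45255)*(q(106, -98) + I) = (20930 - 45255)*(-147 - 2*I*√4421) = -24325*(-147 - 2*I*√4421) = 3575775 + 48650*I*√4421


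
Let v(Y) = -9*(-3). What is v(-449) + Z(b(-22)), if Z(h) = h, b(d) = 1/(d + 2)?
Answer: 539/20 ≈ 26.950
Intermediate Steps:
v(Y) = 27
b(d) = 1/(2 + d)
v(-449) + Z(b(-22)) = 27 + 1/(2 - 22) = 27 + 1/(-20) = 27 - 1/20 = 539/20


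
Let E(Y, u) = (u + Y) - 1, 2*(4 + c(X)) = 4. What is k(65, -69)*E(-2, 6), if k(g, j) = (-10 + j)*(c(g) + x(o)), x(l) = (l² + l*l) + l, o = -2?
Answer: -948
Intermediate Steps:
c(X) = -2 (c(X) = -4 + (½)*4 = -4 + 2 = -2)
x(l) = l + 2*l² (x(l) = (l² + l²) + l = 2*l² + l = l + 2*l²)
E(Y, u) = -1 + Y + u (E(Y, u) = (Y + u) - 1 = -1 + Y + u)
k(g, j) = -40 + 4*j (k(g, j) = (-10 + j)*(-2 - 2*(1 + 2*(-2))) = (-10 + j)*(-2 - 2*(1 - 4)) = (-10 + j)*(-2 - 2*(-3)) = (-10 + j)*(-2 + 6) = (-10 + j)*4 = -40 + 4*j)
k(65, -69)*E(-2, 6) = (-40 + 4*(-69))*(-1 - 2 + 6) = (-40 - 276)*3 = -316*3 = -948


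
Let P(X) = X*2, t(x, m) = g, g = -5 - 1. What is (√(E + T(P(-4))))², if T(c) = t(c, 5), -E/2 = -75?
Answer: 144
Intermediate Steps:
E = 150 (E = -2*(-75) = 150)
g = -6
t(x, m) = -6
P(X) = 2*X
T(c) = -6
(√(E + T(P(-4))))² = (√(150 - 6))² = (√144)² = 12² = 144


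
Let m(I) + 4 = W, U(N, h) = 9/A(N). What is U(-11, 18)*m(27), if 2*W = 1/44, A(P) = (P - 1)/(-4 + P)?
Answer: -15795/352 ≈ -44.872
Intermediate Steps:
A(P) = (-1 + P)/(-4 + P)
U(N, h) = 9*(-4 + N)/(-1 + N) (U(N, h) = 9/(((-1 + N)/(-4 + N))) = 9*((-4 + N)/(-1 + N)) = 9*(-4 + N)/(-1 + N))
W = 1/88 (W = (½)/44 = (½)*(1/44) = 1/88 ≈ 0.011364)
m(I) = -351/88 (m(I) = -4 + 1/88 = -351/88)
U(-11, 18)*m(27) = (9*(-4 - 11)/(-1 - 11))*(-351/88) = (9*(-15)/(-12))*(-351/88) = (9*(-1/12)*(-15))*(-351/88) = (45/4)*(-351/88) = -15795/352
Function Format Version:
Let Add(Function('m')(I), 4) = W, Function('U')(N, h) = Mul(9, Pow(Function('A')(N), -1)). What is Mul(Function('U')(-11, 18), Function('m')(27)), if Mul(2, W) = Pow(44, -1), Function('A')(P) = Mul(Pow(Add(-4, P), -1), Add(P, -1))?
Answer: Rational(-15795, 352) ≈ -44.872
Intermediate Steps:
Function('A')(P) = Mul(Pow(Add(-4, P), -1), Add(-1, P))
Function('U')(N, h) = Mul(9, Pow(Add(-1, N), -1), Add(-4, N)) (Function('U')(N, h) = Mul(9, Pow(Mul(Pow(Add(-4, N), -1), Add(-1, N)), -1)) = Mul(9, Mul(Pow(Add(-1, N), -1), Add(-4, N))) = Mul(9, Pow(Add(-1, N), -1), Add(-4, N)))
W = Rational(1, 88) (W = Mul(Rational(1, 2), Pow(44, -1)) = Mul(Rational(1, 2), Rational(1, 44)) = Rational(1, 88) ≈ 0.011364)
Function('m')(I) = Rational(-351, 88) (Function('m')(I) = Add(-4, Rational(1, 88)) = Rational(-351, 88))
Mul(Function('U')(-11, 18), Function('m')(27)) = Mul(Mul(9, Pow(Add(-1, -11), -1), Add(-4, -11)), Rational(-351, 88)) = Mul(Mul(9, Pow(-12, -1), -15), Rational(-351, 88)) = Mul(Mul(9, Rational(-1, 12), -15), Rational(-351, 88)) = Mul(Rational(45, 4), Rational(-351, 88)) = Rational(-15795, 352)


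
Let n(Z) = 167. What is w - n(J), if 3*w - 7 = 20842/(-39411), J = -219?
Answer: -19489876/118233 ≈ -164.84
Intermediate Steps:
w = 255035/118233 (w = 7/3 + (20842/(-39411))/3 = 7/3 + (20842*(-1/39411))/3 = 7/3 + (⅓)*(-20842/39411) = 7/3 - 20842/118233 = 255035/118233 ≈ 2.1571)
w - n(J) = 255035/118233 - 1*167 = 255035/118233 - 167 = -19489876/118233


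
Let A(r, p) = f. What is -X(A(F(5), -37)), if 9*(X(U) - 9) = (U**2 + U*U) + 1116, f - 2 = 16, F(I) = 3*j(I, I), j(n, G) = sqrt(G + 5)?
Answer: -205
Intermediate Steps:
j(n, G) = sqrt(5 + G)
F(I) = 3*sqrt(5 + I)
f = 18 (f = 2 + 16 = 18)
A(r, p) = 18
X(U) = 133 + 2*U**2/9 (X(U) = 9 + ((U**2 + U*U) + 1116)/9 = 9 + ((U**2 + U**2) + 1116)/9 = 9 + (2*U**2 + 1116)/9 = 9 + (1116 + 2*U**2)/9 = 9 + (124 + 2*U**2/9) = 133 + 2*U**2/9)
-X(A(F(5), -37)) = -(133 + (2/9)*18**2) = -(133 + (2/9)*324) = -(133 + 72) = -1*205 = -205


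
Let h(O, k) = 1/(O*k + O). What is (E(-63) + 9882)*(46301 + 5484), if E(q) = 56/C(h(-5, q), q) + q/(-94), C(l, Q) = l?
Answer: 132611597635/94 ≈ 1.4108e+9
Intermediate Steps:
h(O, k) = 1/(O + O*k)
E(q) = -280 - 26321*q/94 (E(q) = 56/((1/((-5)*(1 + q)))) + q/(-94) = 56/((-1/(5*(1 + q)))) + q*(-1/94) = 56*(-5 - 5*q) - q/94 = (-280 - 280*q) - q/94 = -280 - 26321*q/94)
(E(-63) + 9882)*(46301 + 5484) = ((-280 - 26321/94*(-63)) + 9882)*(46301 + 5484) = ((-280 + 1658223/94) + 9882)*51785 = (1631903/94 + 9882)*51785 = (2560811/94)*51785 = 132611597635/94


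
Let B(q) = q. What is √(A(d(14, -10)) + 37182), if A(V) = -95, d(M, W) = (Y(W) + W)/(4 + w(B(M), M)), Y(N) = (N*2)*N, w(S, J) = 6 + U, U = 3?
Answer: √37087 ≈ 192.58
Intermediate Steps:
w(S, J) = 9 (w(S, J) = 6 + 3 = 9)
Y(N) = 2*N² (Y(N) = (2*N)*N = 2*N²)
d(M, W) = W/13 + 2*W²/13 (d(M, W) = (2*W² + W)/(4 + 9) = (W + 2*W²)/13 = (W + 2*W²)*(1/13) = W/13 + 2*W²/13)
√(A(d(14, -10)) + 37182) = √(-95 + 37182) = √37087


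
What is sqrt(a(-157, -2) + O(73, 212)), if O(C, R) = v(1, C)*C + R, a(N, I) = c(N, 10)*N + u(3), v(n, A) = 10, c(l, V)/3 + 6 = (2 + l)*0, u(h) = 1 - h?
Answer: sqrt(3766) ≈ 61.368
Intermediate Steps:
c(l, V) = -18 (c(l, V) = -18 + 3*((2 + l)*0) = -18 + 3*0 = -18 + 0 = -18)
a(N, I) = -2 - 18*N (a(N, I) = -18*N + (1 - 1*3) = -18*N + (1 - 3) = -18*N - 2 = -2 - 18*N)
O(C, R) = R + 10*C (O(C, R) = 10*C + R = R + 10*C)
sqrt(a(-157, -2) + O(73, 212)) = sqrt((-2 - 18*(-157)) + (212 + 10*73)) = sqrt((-2 + 2826) + (212 + 730)) = sqrt(2824 + 942) = sqrt(3766)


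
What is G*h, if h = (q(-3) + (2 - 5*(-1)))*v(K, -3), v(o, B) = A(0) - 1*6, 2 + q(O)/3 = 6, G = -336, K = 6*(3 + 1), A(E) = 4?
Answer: 12768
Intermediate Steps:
K = 24 (K = 6*4 = 24)
q(O) = 12 (q(O) = -6 + 3*6 = -6 + 18 = 12)
v(o, B) = -2 (v(o, B) = 4 - 1*6 = 4 - 6 = -2)
h = -38 (h = (12 + (2 - 5*(-1)))*(-2) = (12 + (2 + 5))*(-2) = (12 + 7)*(-2) = 19*(-2) = -38)
G*h = -336*(-38) = 12768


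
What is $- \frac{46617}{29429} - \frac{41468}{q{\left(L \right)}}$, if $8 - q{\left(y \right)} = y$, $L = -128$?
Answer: $- \frac{306675421}{1000586} \approx -306.5$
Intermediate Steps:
$q{\left(y \right)} = 8 - y$
$- \frac{46617}{29429} - \frac{41468}{q{\left(L \right)}} = - \frac{46617}{29429} - \frac{41468}{8 - -128} = \left(-46617\right) \frac{1}{29429} - \frac{41468}{8 + 128} = - \frac{46617}{29429} - \frac{41468}{136} = - \frac{46617}{29429} - \frac{10367}{34} = - \frac{306675421}{1000586}$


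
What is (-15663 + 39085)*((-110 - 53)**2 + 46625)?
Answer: 1714349868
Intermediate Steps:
(-15663 + 39085)*((-110 - 53)**2 + 46625) = 23422*((-163)**2 + 46625) = 23422*(26569 + 46625) = 23422*73194 = 1714349868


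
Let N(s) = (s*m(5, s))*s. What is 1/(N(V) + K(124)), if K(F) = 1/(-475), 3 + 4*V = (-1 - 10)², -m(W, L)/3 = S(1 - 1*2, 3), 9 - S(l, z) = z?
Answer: -950/14881277 ≈ -6.3839e-5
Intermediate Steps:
S(l, z) = 9 - z
m(W, L) = -18 (m(W, L) = -3*(9 - 1*3) = -3*(9 - 3) = -3*6 = -18)
V = 59/2 (V = -¾ + (-1 - 10)²/4 = -¾ + (¼)*(-11)² = -¾ + (¼)*121 = -¾ + 121/4 = 59/2 ≈ 29.500)
K(F) = -1/475
N(s) = -18*s² (N(s) = (s*(-18))*s = (-18*s)*s = -18*s²)
1/(N(V) + K(124)) = 1/(-18*(59/2)² - 1/475) = 1/(-18*3481/4 - 1/475) = 1/(-31329/2 - 1/475) = 1/(-14881277/950) = -950/14881277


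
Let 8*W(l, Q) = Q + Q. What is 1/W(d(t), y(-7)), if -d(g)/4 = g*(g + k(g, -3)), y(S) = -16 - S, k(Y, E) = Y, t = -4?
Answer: -4/9 ≈ -0.44444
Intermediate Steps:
d(g) = -8*g**2 (d(g) = -4*g*(g + g) = -4*g*2*g = -8*g**2)
W(l, Q) = Q/4 (W(l, Q) = (Q + Q)/8 = (2*Q)/8 = Q/4)
1/W(d(t), y(-7)) = 1/((-16 - 1*(-7))/4) = 1/((-16 + 7)/4) = 1/((1/4)*(-9)) = 1/(-9/4) = -4/9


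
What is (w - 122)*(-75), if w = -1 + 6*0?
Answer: 9225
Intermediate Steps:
w = -1 (w = -1 + 0 = -1)
(w - 122)*(-75) = (-1 - 122)*(-75) = -123*(-75) = 9225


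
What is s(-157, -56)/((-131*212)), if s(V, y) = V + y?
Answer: 213/27772 ≈ 0.0076696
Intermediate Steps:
s(-157, -56)/((-131*212)) = (-157 - 56)/((-131*212)) = -213/(-27772) = -213*(-1/27772) = 213/27772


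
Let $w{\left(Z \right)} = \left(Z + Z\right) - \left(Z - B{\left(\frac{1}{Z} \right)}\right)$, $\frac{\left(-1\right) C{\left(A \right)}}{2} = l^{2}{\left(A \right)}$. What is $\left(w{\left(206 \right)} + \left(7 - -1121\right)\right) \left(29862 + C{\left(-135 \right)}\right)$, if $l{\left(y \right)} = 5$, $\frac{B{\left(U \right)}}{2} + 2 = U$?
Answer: $\frac{4083975692}{103} \approx 3.965 \cdot 10^{7}$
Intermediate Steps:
$B{\left(U \right)} = -4 + 2 U$
$C{\left(A \right)} = -50$ ($C{\left(A \right)} = - 2 \cdot 5^{2} = \left(-2\right) 25 = -50$)
$w{\left(Z \right)} = -4 + Z + \frac{2}{Z}$ ($w{\left(Z \right)} = \left(Z + Z\right) - \left(4 + Z - \frac{2}{Z}\right) = 2 Z - \left(4 + Z - \frac{2}{Z}\right) = -4 + Z + \frac{2}{Z}$)
$\left(w{\left(206 \right)} + \left(7 - -1121\right)\right) \left(29862 + C{\left(-135 \right)}\right) = \left(\left(-4 + 206 + \frac{2}{206}\right) + \left(7 - -1121\right)\right) \left(29862 - 50\right) = \left(\left(-4 + 206 + 2 \cdot \frac{1}{206}\right) + \left(7 + 1121\right)\right) 29812 = \left(\left(-4 + 206 + \frac{1}{103}\right) + 1128\right) 29812 = \left(\frac{20807}{103} + 1128\right) 29812 = \frac{136991}{103} \cdot 29812 = \frac{4083975692}{103}$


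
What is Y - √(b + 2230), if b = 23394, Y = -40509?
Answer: -40509 - 2*√6406 ≈ -40669.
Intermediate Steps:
Y - √(b + 2230) = -40509 - √(23394 + 2230) = -40509 - √25624 = -40509 - 2*√6406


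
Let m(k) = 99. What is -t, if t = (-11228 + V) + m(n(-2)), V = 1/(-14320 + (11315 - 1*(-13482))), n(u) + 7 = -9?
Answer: 116598532/10477 ≈ 11129.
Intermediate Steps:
n(u) = -16 (n(u) = -7 - 9 = -16)
V = 1/10477 (V = 1/(-14320 + (11315 + 13482)) = 1/(-14320 + 24797) = 1/10477 ≈ 9.5447e-5)
t = -116598532/10477 (t = (-11228 + 1/10477) + 99 = -117635755/10477 + 99 = -116598532/10477 ≈ -11129.)
-t = -1*(-116598532/10477) = 116598532/10477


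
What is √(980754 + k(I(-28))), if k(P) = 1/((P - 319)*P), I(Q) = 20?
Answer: √8768038833905/2990 ≈ 990.33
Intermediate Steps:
k(P) = 1/(P*(-319 + P)) (k(P) = 1/((-319 + P)*P) = 1/(P*(-319 + P)))
√(980754 + k(I(-28))) = √(980754 + 1/(20*(-319 + 20))) = √(980754 + (1/20)/(-299)) = √(980754 + (1/20)*(-1/299)) = √(980754 - 1/5980) = √(5864908919/5980) = √8768038833905/2990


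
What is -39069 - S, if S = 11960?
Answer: -51029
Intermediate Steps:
-39069 - S = -39069 - 1*11960 = -39069 - 11960 = -51029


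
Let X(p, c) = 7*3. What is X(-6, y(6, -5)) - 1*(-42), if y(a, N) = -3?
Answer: 63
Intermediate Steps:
X(p, c) = 21
X(-6, y(6, -5)) - 1*(-42) = 21 - 1*(-42) = 21 + 42 = 63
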